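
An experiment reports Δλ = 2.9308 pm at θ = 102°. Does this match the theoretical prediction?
Yes, consistent

Calculate the expected shift for θ = 102°:

Δλ_expected = λ_C(1 - cos(102°))
Δλ_expected = 2.4263 × (1 - cos(102°))
Δλ_expected = 2.4263 × 1.2079
Δλ_expected = 2.9308 pm

Given shift: 2.9308 pm
Expected shift: 2.9308 pm
Difference: 0.0000 pm

The values match. This is consistent with Compton scattering at the stated angle.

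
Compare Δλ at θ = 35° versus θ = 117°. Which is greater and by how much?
117° produces the larger shift by a factor of 8.040

Calculate both shifts using Δλ = λ_C(1 - cos θ):

For θ₁ = 35°:
Δλ₁ = 2.4263 × (1 - cos(35°))
Δλ₁ = 2.4263 × 0.1808
Δλ₁ = 0.4388 pm

For θ₂ = 117°:
Δλ₂ = 2.4263 × (1 - cos(117°))
Δλ₂ = 2.4263 × 1.4540
Δλ₂ = 3.5278 pm

The 117° angle produces the larger shift.
Ratio: 3.5278/0.4388 = 8.040

(Intermediate values are shown rounded; full precision is carried through to the final answer.)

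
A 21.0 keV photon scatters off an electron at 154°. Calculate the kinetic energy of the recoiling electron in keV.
1.5201 keV

By energy conservation: K_e = E_initial - E_final

First find the scattered photon energy:
Initial wavelength: λ = hc/E = 59.0401 pm
Compton shift: Δλ = λ_C(1 - cos(154°)) = 4.6071 pm
Final wavelength: λ' = 59.0401 + 4.6071 = 63.6472 pm
Final photon energy: E' = hc/λ' = 19.4799 keV

Electron kinetic energy:
K_e = E - E' = 21.0000 - 19.4799 = 1.5201 keV

(Intermediate values are shown rounded; full precision is carried through to the final answer.)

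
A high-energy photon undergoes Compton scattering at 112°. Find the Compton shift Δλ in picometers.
3.3352 pm

Using the Compton scattering formula:
Δλ = λ_C(1 - cos θ)

where λ_C = h/(m_e·c) ≈ 2.4263 pm is the Compton wavelength of an electron.

For θ = 112°:
cos(112°) = -0.3746
1 - cos(112°) = 1.3746

Δλ = 2.4263 × 1.3746
Δλ = 3.3352 pm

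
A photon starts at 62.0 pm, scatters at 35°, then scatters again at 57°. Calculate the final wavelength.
63.5436 pm

Apply Compton shift twice:

First scattering at θ₁ = 35°:
Δλ₁ = λ_C(1 - cos(35°))
Δλ₁ = 2.4263 × 0.1808
Δλ₁ = 0.4388 pm

After first scattering:
λ₁ = 62.0 + 0.4388 = 62.4388 pm

Second scattering at θ₂ = 57°:
Δλ₂ = λ_C(1 - cos(57°))
Δλ₂ = 2.4263 × 0.4554
Δλ₂ = 1.1048 pm

Final wavelength:
λ₂ = 62.4388 + 1.1048 = 63.5436 pm

Total shift: Δλ_total = 0.4388 + 1.1048 = 1.5436 pm

(Intermediate values are shown rounded; full precision is carried through to the final answer.)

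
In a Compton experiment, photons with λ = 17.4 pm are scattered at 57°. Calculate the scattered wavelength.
18.5048 pm

Using the Compton scattering formula:
λ' = λ + Δλ = λ + λ_C(1 - cos θ)

Given:
- Initial wavelength λ = 17.4 pm
- Scattering angle θ = 57°
- Compton wavelength λ_C ≈ 2.4263 pm

Calculate the shift:
Δλ = 2.4263 × (1 - cos(57°))
Δλ = 2.4263 × 0.4554
Δλ = 1.1048 pm

Final wavelength:
λ' = 17.4 + 1.1048 = 18.5048 pm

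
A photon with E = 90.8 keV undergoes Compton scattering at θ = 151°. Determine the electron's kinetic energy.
22.6883 keV

By energy conservation: K_e = E_initial - E_final

First find the scattered photon energy:
Initial wavelength: λ = hc/E = 13.6546 pm
Compton shift: Δλ = λ_C(1 - cos(151°)) = 4.5484 pm
Final wavelength: λ' = 13.6546 + 4.5484 = 18.2031 pm
Final photon energy: E' = hc/λ' = 68.1117 keV

Electron kinetic energy:
K_e = E - E' = 90.8000 - 68.1117 = 22.6883 keV

(Intermediate values are shown rounded; full precision is carried through to the final answer.)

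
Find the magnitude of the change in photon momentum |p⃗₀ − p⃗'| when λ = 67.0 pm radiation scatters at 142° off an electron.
1.8134e-23 kg·m/s

Photon momentum magnitude is p = h/λ.

Initial momentum:
p₀ = h/λ = 6.6261e-34/6.7000e-11 = 9.8897e-24 kg·m/s

After scattering:
λ' = λ + Δλ = 67.0 + 4.3383 = 71.3383 pm
p' = h/λ' = 6.6261e-34/7.1338e-11 = 9.2882e-24 kg·m/s

Momentum is a vector; the scattered photon's direction makes angle θ = 142° with the incident direction. The magnitude of the vector change Δp⃗ = p⃗₀ − p⃗' is found from the law of cosines:
|Δp⃗|² = p₀² + p'² − 2p₀p'cos θ
|Δp⃗|² = (9.8897e-24)² + (9.2882e-24)² − 2·9.8897e-24·9.2882e-24·cos(142°)
|Δp⃗| = 1.8134e-23 kg·m/s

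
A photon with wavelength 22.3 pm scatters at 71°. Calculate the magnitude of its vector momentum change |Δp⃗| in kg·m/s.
3.3371e-23 kg·m/s

Photon momentum magnitude is p = h/λ.

Initial momentum:
p₀ = h/λ = 6.6261e-34/2.2300e-11 = 2.9713e-23 kg·m/s

After scattering:
λ' = λ + Δλ = 22.3 + 1.6364 = 23.9364 pm
p' = h/λ' = 6.6261e-34/2.3936e-11 = 2.7682e-23 kg·m/s

Momentum is a vector; the scattered photon's direction makes angle θ = 71° with the incident direction. The magnitude of the vector change Δp⃗ = p⃗₀ − p⃗' is found from the law of cosines:
|Δp⃗|² = p₀² + p'² − 2p₀p'cos θ
|Δp⃗|² = (2.9713e-23)² + (2.7682e-23)² − 2·2.9713e-23·2.7682e-23·cos(71°)
|Δp⃗| = 3.3371e-23 kg·m/s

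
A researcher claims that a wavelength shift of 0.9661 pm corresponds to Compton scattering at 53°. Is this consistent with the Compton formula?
Yes, consistent

Calculate the expected shift for θ = 53°:

Δλ_expected = λ_C(1 - cos(53°))
Δλ_expected = 2.4263 × (1 - cos(53°))
Δλ_expected = 2.4263 × 0.3982
Δλ_expected = 0.9661 pm

Given shift: 0.9661 pm
Expected shift: 0.9661 pm
Difference: 0.0000 pm

The values match. This is consistent with Compton scattering at the stated angle.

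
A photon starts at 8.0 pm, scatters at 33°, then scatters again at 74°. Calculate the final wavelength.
10.1490 pm

Apply Compton shift twice:

First scattering at θ₁ = 33°:
Δλ₁ = λ_C(1 - cos(33°))
Δλ₁ = 2.4263 × 0.1613
Δλ₁ = 0.3914 pm

After first scattering:
λ₁ = 8.0 + 0.3914 = 8.3914 pm

Second scattering at θ₂ = 74°:
Δλ₂ = λ_C(1 - cos(74°))
Δλ₂ = 2.4263 × 0.7244
Δλ₂ = 1.7575 pm

Final wavelength:
λ₂ = 8.3914 + 1.7575 = 10.1490 pm

Total shift: Δλ_total = 0.3914 + 1.7575 = 2.1490 pm

(Intermediate values are shown rounded; full precision is carried through to the final answer.)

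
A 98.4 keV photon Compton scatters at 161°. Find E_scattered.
71.5825 keV

First convert energy to wavelength:
λ = hc/E, with hc ≈ 1239.842 keV·pm (i.e. 1239.842 eV·nm)

For E = 98.4 keV = 98400 eV:
λ = 1239.842 keV·pm / 98.4 keV
λ = 12.6000 pm

Calculate the Compton shift:
Δλ = λ_C(1 - cos(161°)) = 2.4263 × 1.9455
Δλ = 4.7204 pm

Final wavelength:
λ' = 12.6000 + 4.7204 = 17.3205 pm

Final energy:
E' = hc/λ' = 1239.842 / 17.3205 = 71.5825 keV

(Intermediate values are shown rounded; full precision is carried through to the final answer.)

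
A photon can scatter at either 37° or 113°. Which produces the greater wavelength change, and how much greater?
113° produces the larger shift by a factor of 6.907

Calculate both shifts using Δλ = λ_C(1 - cos θ):

For θ₁ = 37°:
Δλ₁ = 2.4263 × (1 - cos(37°))
Δλ₁ = 2.4263 × 0.2014
Δλ₁ = 0.4886 pm

For θ₂ = 113°:
Δλ₂ = 2.4263 × (1 - cos(113°))
Δλ₂ = 2.4263 × 1.3907
Δλ₂ = 3.3743 pm

The 113° angle produces the larger shift.
Ratio: 3.3743/0.4886 = 6.907

(Intermediate values are shown rounded; full precision is carried through to the final answer.)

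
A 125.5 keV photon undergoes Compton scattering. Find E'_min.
84.1607 keV (at θ = 180°)

The scattered photon has minimum energy when its wavelength is maximum, i.e., when the Compton shift Δλ = λ_C(1 − cos θ) is maximum. This occurs at θ = 180° (backscattering), giving Δλ_max = 2λ_C = 4.8526 pm.

Initial wavelength: λ₀ = hc/E₀ = 9.8792 pm
Maximum final wavelength: λ'_max = λ₀ + 2λ_C = 9.8792 + 4.8526 = 14.7318 pm
Minimum final energy: E'_min = hc/λ'_max = 84.1607 keV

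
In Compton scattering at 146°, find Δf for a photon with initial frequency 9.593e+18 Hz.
1.193e+18 Hz (decrease)

Convert frequency to wavelength (c = 299792458 m/s):
λ₀ = c/f₀ = 299792458/9.593e+18 = 3.1251168e-11 m = 31.2512 pm

Calculate Compton shift:
Δλ = λ_C(1 - cos(146°)) = 4.4378 pm

Final wavelength:
λ' = λ₀ + Δλ = 31.2512 + 4.4378 = 35.6890 pm

Final frequency:
f' = c/λ' = 299792458/3.5688981e-11 = 8.4001406e+18 Hz

Frequency shift (decrease):
Δf = f₀ - f' = 9.593e+18 - 8.4001406e+18 = 1.193e+18 Hz

(Intermediate values are shown rounded; full precision is carried through to the final answer.)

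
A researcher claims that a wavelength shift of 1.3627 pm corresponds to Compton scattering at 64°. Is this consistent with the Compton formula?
Yes, consistent

Calculate the expected shift for θ = 64°:

Δλ_expected = λ_C(1 - cos(64°))
Δλ_expected = 2.4263 × (1 - cos(64°))
Δλ_expected = 2.4263 × 0.5616
Δλ_expected = 1.3627 pm

Given shift: 1.3627 pm
Expected shift: 1.3627 pm
Difference: 0.0000 pm

The values match. This is consistent with Compton scattering at the stated angle.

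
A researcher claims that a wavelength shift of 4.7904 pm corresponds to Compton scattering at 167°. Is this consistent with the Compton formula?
Yes, consistent

Calculate the expected shift for θ = 167°:

Δλ_expected = λ_C(1 - cos(167°))
Δλ_expected = 2.4263 × (1 - cos(167°))
Δλ_expected = 2.4263 × 1.9744
Δλ_expected = 4.7904 pm

Given shift: 4.7904 pm
Expected shift: 4.7904 pm
Difference: 0.0000 pm

The values match. This is consistent with Compton scattering at the stated angle.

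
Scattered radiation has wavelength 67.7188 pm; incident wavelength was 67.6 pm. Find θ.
18.00°

First find the wavelength shift:
Δλ = λ' - λ = 67.7188 - 67.6 = 0.1188 pm

Using Δλ = λ_C(1 - cos θ), with λ_C = h/(m_e·c) ≈ 2.42631024 pm:
cos θ = 1 - Δλ/λ_C
cos θ = 1 - 0.1188/2.42631024
cos θ = 0.951037

θ = arccos(0.951037)
θ = 18.00°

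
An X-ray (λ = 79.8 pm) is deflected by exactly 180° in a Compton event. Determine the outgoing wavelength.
84.6526 pm

Using the Compton formula: λ' = λ + λ_C(1 − cos θ)

For θ = 180°, cos θ = -1 (exact) = -1.0000, so:
1 − cos 180° = 1 − (-1) = 2.0000

Δλ = λ_C × 2.0000 = 2.4263 × 2.0000 = 4.8526 pm

λ' = 79.8 + 4.8526 = 84.6526 pm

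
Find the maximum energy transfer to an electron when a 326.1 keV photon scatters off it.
182.8427 keV

Maximum energy transfer occurs at θ = 180° (backscattering).

Initial photon: E₀ = 326.1 keV → λ₀ = 3.8020 pm

Maximum Compton shift (at 180°):
Δλ_max = 2λ_C = 2 × 2.4263 = 4.8526 pm

Final wavelength:
λ' = 3.8020 + 4.8526 = 8.6547 pm

Minimum photon energy (maximum energy to electron):
E'_min = hc/λ' = 143.2573 keV

Maximum electron kinetic energy:
K_max = E₀ - E'_min = 326.1000 - 143.2573 = 182.8427 keV

(Intermediate values are shown rounded; full precision is carried through to the final answer.)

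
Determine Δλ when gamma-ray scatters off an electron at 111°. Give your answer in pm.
3.2958 pm

Using the Compton scattering formula:
Δλ = λ_C(1 - cos θ)

where λ_C = h/(m_e·c) ≈ 2.4263 pm is the Compton wavelength of an electron.

For θ = 111°:
cos(111°) = -0.3584
1 - cos(111°) = 1.3584

Δλ = 2.4263 × 1.3584
Δλ = 3.2958 pm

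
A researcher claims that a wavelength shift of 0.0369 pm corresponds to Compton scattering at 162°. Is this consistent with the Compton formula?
No, inconsistent

Calculate the expected shift for θ = 162°:

Δλ_expected = λ_C(1 - cos(162°))
Δλ_expected = 2.4263 × (1 - cos(162°))
Δλ_expected = 2.4263 × 1.9511
Δλ_expected = 4.7339 pm

Given shift: 0.0369 pm
Expected shift: 4.7339 pm
Difference: 4.6970 pm

The values do not match. The given shift corresponds to θ ≈ 10.0°, not 162°.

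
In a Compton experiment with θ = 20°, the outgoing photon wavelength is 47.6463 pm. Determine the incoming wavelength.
47.5000 pm

From λ' = λ + Δλ, we have λ = λ' - Δλ

First calculate the Compton shift:
Δλ = λ_C(1 - cos θ)
Δλ = 2.4263 × (1 - cos(20°))
Δλ = 2.4263 × 0.0603
Δλ = 0.1463 pm

Initial wavelength:
λ = λ' - Δλ
λ = 47.6463 - 0.1463
λ = 47.5000 pm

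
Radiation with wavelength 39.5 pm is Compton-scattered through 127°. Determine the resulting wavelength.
43.3865 pm

Using the Compton scattering formula:
λ' = λ + Δλ = λ + λ_C(1 - cos θ)

Given:
- Initial wavelength λ = 39.5 pm
- Scattering angle θ = 127°
- Compton wavelength λ_C ≈ 2.4263 pm

Calculate the shift:
Δλ = 2.4263 × (1 - cos(127°))
Δλ = 2.4263 × 1.6018
Δλ = 3.8865 pm

Final wavelength:
λ' = 39.5 + 3.8865 = 43.3865 pm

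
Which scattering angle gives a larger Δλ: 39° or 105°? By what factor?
105° produces the larger shift by a factor of 5.649

Calculate both shifts using Δλ = λ_C(1 - cos θ):

For θ₁ = 39°:
Δλ₁ = 2.4263 × (1 - cos(39°))
Δλ₁ = 2.4263 × 0.2229
Δλ₁ = 0.5407 pm

For θ₂ = 105°:
Δλ₂ = 2.4263 × (1 - cos(105°))
Δλ₂ = 2.4263 × 1.2588
Δλ₂ = 3.0543 pm

The 105° angle produces the larger shift.
Ratio: 3.0543/0.5407 = 5.649

(Intermediate values are shown rounded; full precision is carried through to the final answer.)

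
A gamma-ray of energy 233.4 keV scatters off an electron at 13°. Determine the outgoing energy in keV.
230.6993 keV

First convert energy to wavelength:
λ = hc/E, with hc ≈ 1239.842 keV·pm (i.e. 1239.842 eV·nm)

For E = 233.4 keV = 233400 eV:
λ = 1239.842 keV·pm / 233.4 keV
λ = 5.3121 pm

Calculate the Compton shift:
Δλ = λ_C(1 - cos(13°)) = 2.4263 × 0.0256
Δλ = 0.0622 pm

Final wavelength:
λ' = 5.3121 + 0.0622 = 5.3743 pm

Final energy:
E' = hc/λ' = 1239.842 / 5.3743 = 230.6993 keV

(Intermediate values are shown rounded; full precision is carried through to the final answer.)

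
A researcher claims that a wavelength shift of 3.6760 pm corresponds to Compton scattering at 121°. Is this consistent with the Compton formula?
Yes, consistent

Calculate the expected shift for θ = 121°:

Δλ_expected = λ_C(1 - cos(121°))
Δλ_expected = 2.4263 × (1 - cos(121°))
Δλ_expected = 2.4263 × 1.5150
Δλ_expected = 3.6760 pm

Given shift: 3.6760 pm
Expected shift: 3.6760 pm
Difference: 0.0000 pm

The values match. This is consistent with Compton scattering at the stated angle.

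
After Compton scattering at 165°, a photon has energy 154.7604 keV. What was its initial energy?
382.4998 keV

Convert final energy to wavelength (hc ≈ 1239.842 keV·pm):
λ' = hc/E' = 1239.842 / 154.7604 = 8.0114 pm

Calculate the Compton shift:
Δλ = λ_C(1 - cos(165°))
Δλ = 2.4263 × (1 - cos(165°))
Δλ = 4.7699 pm

Initial wavelength:
λ = λ' - Δλ = 8.0114 - 4.7699 = 3.2414 pm

Initial energy:
E = hc/λ = 1239.842 / 3.2414 = 382.4998 keV

(Intermediate values are shown rounded; full precision is carried through to the final answer.)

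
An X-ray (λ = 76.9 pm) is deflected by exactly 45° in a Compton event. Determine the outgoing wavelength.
77.6106 pm

Using the Compton formula: λ' = λ + λ_C(1 − cos θ)

For θ = 45°, cos θ = √2/2 (exact) ≈ 0.7071, so:
1 − cos 45° = 1 − (√2/2) ≈ 0.2929

Δλ = λ_C × 0.2929 = 2.4263 × 0.2929 = 0.7106 pm

λ' = 76.9 + 0.7106 = 77.6106 pm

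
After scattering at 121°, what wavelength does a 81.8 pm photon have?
85.4760 pm

Using the Compton scattering formula:
λ' = λ + Δλ = λ + λ_C(1 - cos θ)

Given:
- Initial wavelength λ = 81.8 pm
- Scattering angle θ = 121°
- Compton wavelength λ_C ≈ 2.4263 pm

Calculate the shift:
Δλ = 2.4263 × (1 - cos(121°))
Δλ = 2.4263 × 1.5150
Δλ = 3.6760 pm

Final wavelength:
λ' = 81.8 + 3.6760 = 85.4760 pm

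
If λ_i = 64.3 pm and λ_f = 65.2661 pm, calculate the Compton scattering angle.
53.00°

First find the wavelength shift:
Δλ = λ' - λ = 65.2661 - 64.3 = 0.9661 pm

Using Δλ = λ_C(1 - cos θ), with λ_C = h/(m_e·c) ≈ 2.42631024 pm:
cos θ = 1 - Δλ/λ_C
cos θ = 1 - 0.9661/2.42631024
cos θ = 0.601823

θ = arccos(0.601823)
θ = 53.00°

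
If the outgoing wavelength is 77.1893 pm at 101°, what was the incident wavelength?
74.3000 pm

From λ' = λ + Δλ, we have λ = λ' - Δλ

First calculate the Compton shift:
Δλ = λ_C(1 - cos θ)
Δλ = 2.4263 × (1 - cos(101°))
Δλ = 2.4263 × 1.1908
Δλ = 2.8893 pm

Initial wavelength:
λ = λ' - Δλ
λ = 77.1893 - 2.8893
λ = 74.3000 pm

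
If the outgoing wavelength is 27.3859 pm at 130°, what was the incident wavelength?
23.4000 pm

From λ' = λ + Δλ, we have λ = λ' - Δλ

First calculate the Compton shift:
Δλ = λ_C(1 - cos θ)
Δλ = 2.4263 × (1 - cos(130°))
Δλ = 2.4263 × 1.6428
Δλ = 3.9859 pm

Initial wavelength:
λ = λ' - Δλ
λ = 27.3859 - 3.9859
λ = 23.4000 pm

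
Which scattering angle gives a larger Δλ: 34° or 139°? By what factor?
139° produces the larger shift by a factor of 10.264

Calculate both shifts using Δλ = λ_C(1 - cos θ):

For θ₁ = 34°:
Δλ₁ = 2.4263 × (1 - cos(34°))
Δλ₁ = 2.4263 × 0.1710
Δλ₁ = 0.4148 pm

For θ₂ = 139°:
Δλ₂ = 2.4263 × (1 - cos(139°))
Δλ₂ = 2.4263 × 1.7547
Δλ₂ = 4.2575 pm

The 139° angle produces the larger shift.
Ratio: 4.2575/0.4148 = 10.264

(Intermediate values are shown rounded; full precision is carried through to the final answer.)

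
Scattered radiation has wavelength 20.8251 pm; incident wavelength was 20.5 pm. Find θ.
30.00°

First find the wavelength shift:
Δλ = λ' - λ = 20.8251 - 20.5 = 0.3251 pm

Using Δλ = λ_C(1 - cos θ), with λ_C = h/(m_e·c) ≈ 2.42631024 pm:
cos θ = 1 - Δλ/λ_C
cos θ = 1 - 0.3251/2.42631024
cos θ = 0.866011

θ = arccos(0.866011)
θ = 30.00°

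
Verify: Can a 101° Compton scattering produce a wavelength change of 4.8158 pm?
No, inconsistent

Calculate the expected shift for θ = 101°:

Δλ_expected = λ_C(1 - cos(101°))
Δλ_expected = 2.4263 × (1 - cos(101°))
Δλ_expected = 2.4263 × 1.1908
Δλ_expected = 2.8893 pm

Given shift: 4.8158 pm
Expected shift: 2.8893 pm
Difference: 1.9265 pm

The values do not match. The given shift corresponds to θ ≈ 170.0°, not 101°.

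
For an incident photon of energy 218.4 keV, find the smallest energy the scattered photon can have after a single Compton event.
117.7488 keV (at θ = 180°)

The scattered photon has minimum energy when its wavelength is maximum, i.e., when the Compton shift Δλ = λ_C(1 − cos θ) is maximum. This occurs at θ = 180° (backscattering), giving Δλ_max = 2λ_C = 4.8526 pm.

Initial wavelength: λ₀ = hc/E₀ = 5.6769 pm
Maximum final wavelength: λ'_max = λ₀ + 2λ_C = 5.6769 + 4.8526 = 10.5296 pm
Minimum final energy: E'_min = hc/λ'_max = 117.7488 keV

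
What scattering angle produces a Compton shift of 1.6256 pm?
70.73°

From the Compton formula Δλ = λ_C(1 - cos θ), we can solve for θ:

cos θ = 1 - Δλ/λ_C

Given:
- Δλ = 1.6256 pm
- λ_C = h/(m_e·c) ≈ 2.42631024 pm

cos θ = 1 - 1.6256/2.42631024
cos θ = 1 - 0.669989
cos θ = 0.330011

θ = arccos(0.330011)
θ = 70.73°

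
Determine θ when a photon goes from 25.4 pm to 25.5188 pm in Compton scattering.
18.00°

First find the wavelength shift:
Δλ = λ' - λ = 25.5188 - 25.4 = 0.1188 pm

Using Δλ = λ_C(1 - cos θ), with λ_C = h/(m_e·c) ≈ 2.42631024 pm:
cos θ = 1 - Δλ/λ_C
cos θ = 1 - 0.1188/2.42631024
cos θ = 0.951037

θ = arccos(0.951037)
θ = 18.00°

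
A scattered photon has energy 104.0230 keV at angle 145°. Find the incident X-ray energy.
165.2001 keV

Convert final energy to wavelength (hc ≈ 1239.842 keV·pm):
λ' = hc/E' = 1239.842 / 104.0230 = 11.9189 pm

Calculate the Compton shift:
Δλ = λ_C(1 - cos(145°))
Δλ = 2.4263 × (1 - cos(145°))
Δλ = 4.4138 pm

Initial wavelength:
λ = λ' - Δλ = 11.9189 - 4.4138 = 7.5051 pm

Initial energy:
E = hc/λ = 1239.842 / 7.5051 = 165.2001 keV

(Intermediate values are shown rounded; full precision is carried through to the final answer.)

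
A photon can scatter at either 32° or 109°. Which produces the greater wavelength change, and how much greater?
109° produces the larger shift by a factor of 8.724

Calculate both shifts using Δλ = λ_C(1 - cos θ):

For θ₁ = 32°:
Δλ₁ = 2.4263 × (1 - cos(32°))
Δλ₁ = 2.4263 × 0.1520
Δλ₁ = 0.3687 pm

For θ₂ = 109°:
Δλ₂ = 2.4263 × (1 - cos(109°))
Δλ₂ = 2.4263 × 1.3256
Δλ₂ = 3.2162 pm

The 109° angle produces the larger shift.
Ratio: 3.2162/0.3687 = 8.724

(Intermediate values are shown rounded; full precision is carried through to the final answer.)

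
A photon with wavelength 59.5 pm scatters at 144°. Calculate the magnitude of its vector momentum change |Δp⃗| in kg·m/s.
2.0456e-23 kg·m/s

Photon momentum magnitude is p = h/λ.

Initial momentum:
p₀ = h/λ = 6.6261e-34/5.9500e-11 = 1.1136e-23 kg·m/s

After scattering:
λ' = λ + Δλ = 59.5 + 4.3892 = 63.8892 pm
p' = h/λ' = 6.6261e-34/6.3889e-11 = 1.0371e-23 kg·m/s

Momentum is a vector; the scattered photon's direction makes angle θ = 144° with the incident direction. The magnitude of the vector change Δp⃗ = p⃗₀ − p⃗' is found from the law of cosines:
|Δp⃗|² = p₀² + p'² − 2p₀p'cos θ
|Δp⃗|² = (1.1136e-23)² + (1.0371e-23)² − 2·1.1136e-23·1.0371e-23·cos(144°)
|Δp⃗| = 2.0456e-23 kg·m/s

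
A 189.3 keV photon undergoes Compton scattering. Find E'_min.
108.7368 keV (at θ = 180°)

The scattered photon has minimum energy when its wavelength is maximum, i.e., when the Compton shift Δλ = λ_C(1 − cos θ) is maximum. This occurs at θ = 180° (backscattering), giving Δλ_max = 2λ_C = 4.8526 pm.

Initial wavelength: λ₀ = hc/E₀ = 6.5496 pm
Maximum final wavelength: λ'_max = λ₀ + 2λ_C = 6.5496 + 4.8526 = 11.4022 pm
Minimum final energy: E'_min = hc/λ'_max = 108.7368 keV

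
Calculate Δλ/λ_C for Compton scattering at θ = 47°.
0.3180 λ_C

The Compton shift formula is:
Δλ = λ_C(1 - cos θ)

Dividing both sides by λ_C:
Δλ/λ_C = 1 - cos θ

For θ = 47°:
Δλ/λ_C = 1 - cos(47°)
Δλ/λ_C = 1 - 0.6820
Δλ/λ_C = 0.3180

This means the shift is 0.3180 × λ_C = 0.7716 pm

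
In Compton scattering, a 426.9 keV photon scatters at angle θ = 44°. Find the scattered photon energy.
345.8165 keV

First convert energy to wavelength:
λ = hc/E, with hc ≈ 1239.842 keV·pm (i.e. 1239.842 eV·nm)

For E = 426.9 keV = 426900 eV:
λ = 1239.842 keV·pm / 426.9 keV
λ = 2.9043 pm

Calculate the Compton shift:
Δλ = λ_C(1 - cos(44°)) = 2.4263 × 0.2807
Δλ = 0.6810 pm

Final wavelength:
λ' = 2.9043 + 0.6810 = 3.5853 pm

Final energy:
E' = hc/λ' = 1239.842 / 3.5853 = 345.8165 keV

(Intermediate values are shown rounded; full precision is carried through to the final answer.)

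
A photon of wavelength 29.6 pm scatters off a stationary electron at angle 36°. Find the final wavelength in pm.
30.0634 pm

Using the Compton scattering formula:
λ' = λ + Δλ = λ + λ_C(1 - cos θ)

Given:
- Initial wavelength λ = 29.6 pm
- Scattering angle θ = 36°
- Compton wavelength λ_C ≈ 2.4263 pm

Calculate the shift:
Δλ = 2.4263 × (1 - cos(36°))
Δλ = 2.4263 × 0.1910
Δλ = 0.4634 pm

Final wavelength:
λ' = 29.6 + 0.4634 = 30.0634 pm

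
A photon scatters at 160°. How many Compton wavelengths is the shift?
1.9397 λ_C

The Compton shift formula is:
Δλ = λ_C(1 - cos θ)

Dividing both sides by λ_C:
Δλ/λ_C = 1 - cos θ

For θ = 160°:
Δλ/λ_C = 1 - cos(160°)
Δλ/λ_C = 1 - -0.9397
Δλ/λ_C = 1.9397

This means the shift is 1.9397 × λ_C = 4.7063 pm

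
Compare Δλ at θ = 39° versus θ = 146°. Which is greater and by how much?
146° produces the larger shift by a factor of 8.207

Calculate both shifts using Δλ = λ_C(1 - cos θ):

For θ₁ = 39°:
Δλ₁ = 2.4263 × (1 - cos(39°))
Δλ₁ = 2.4263 × 0.2229
Δλ₁ = 0.5407 pm

For θ₂ = 146°:
Δλ₂ = 2.4263 × (1 - cos(146°))
Δλ₂ = 2.4263 × 1.8290
Δλ₂ = 4.4378 pm

The 146° angle produces the larger shift.
Ratio: 4.4378/0.5407 = 8.207

(Intermediate values are shown rounded; full precision is carried through to the final answer.)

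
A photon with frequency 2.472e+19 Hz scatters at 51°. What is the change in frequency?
1.707e+18 Hz (decrease)

Convert frequency to wavelength (c = 299792458 m/s):
λ₀ = c/f₀ = 299792458/2.472e+19 = 1.2127527e-11 m = 12.1275 pm

Calculate Compton shift:
Δλ = λ_C(1 - cos(51°)) = 0.8994 pm

Final wavelength:
λ' = λ₀ + Δλ = 12.1275 + 0.8994 = 13.0269 pm

Final frequency:
f' = c/λ' = 299792458/1.3026910e-11 = 2.3013320e+19 Hz

Frequency shift (decrease):
Δf = f₀ - f' = 2.472e+19 - 2.3013320e+19 = 1.707e+18 Hz

(Intermediate values are shown rounded; full precision is carried through to the final answer.)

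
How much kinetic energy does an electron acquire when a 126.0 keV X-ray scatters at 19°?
1.6702 keV

By energy conservation: K_e = E_initial - E_final

First find the scattered photon energy:
Initial wavelength: λ = hc/E = 9.8400 pm
Compton shift: Δλ = λ_C(1 - cos(19°)) = 0.1322 pm
Final wavelength: λ' = 9.8400 + 0.1322 = 9.9722 pm
Final photon energy: E' = hc/λ' = 124.3298 keV

Electron kinetic energy:
K_e = E - E' = 126.0000 - 124.3298 = 1.6702 keV

(Intermediate values are shown rounded; full precision is carried through to the final answer.)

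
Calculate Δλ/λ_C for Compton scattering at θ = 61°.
0.5152 λ_C

The Compton shift formula is:
Δλ = λ_C(1 - cos θ)

Dividing both sides by λ_C:
Δλ/λ_C = 1 - cos θ

For θ = 61°:
Δλ/λ_C = 1 - cos(61°)
Δλ/λ_C = 1 - 0.4848
Δλ/λ_C = 0.5152

This means the shift is 0.5152 × λ_C = 1.2500 pm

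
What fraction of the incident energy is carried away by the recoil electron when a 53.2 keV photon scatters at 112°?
0.1252 (or 12.52%)

Calculate initial and final photon energies:

Initial: E₀ = 53.2 keV → λ₀ = 23.3053 pm
Compton shift: Δλ = 3.3352 pm
Final wavelength: λ' = 26.6405 pm
Final energy: E' = 46.5397 keV

Fractional energy loss:
(E₀ - E')/E₀ = (53.2000 - 46.5397)/53.2000
= 6.6603/53.2000
= 0.1252
= 12.52%

(Intermediate values are shown rounded; full precision is carried through to the final answer.)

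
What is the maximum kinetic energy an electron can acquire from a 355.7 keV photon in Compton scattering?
207.0069 keV

Maximum energy transfer occurs at θ = 180° (backscattering).

Initial photon: E₀ = 355.7 keV → λ₀ = 3.4856 pm

Maximum Compton shift (at 180°):
Δλ_max = 2λ_C = 2 × 2.4263 = 4.8526 pm

Final wavelength:
λ' = 3.4856 + 4.8526 = 8.3383 pm

Minimum photon energy (maximum energy to electron):
E'_min = hc/λ' = 148.6931 keV

Maximum electron kinetic energy:
K_max = E₀ - E'_min = 355.7000 - 148.6931 = 207.0069 keV

(Intermediate values are shown rounded; full precision is carried through to the final answer.)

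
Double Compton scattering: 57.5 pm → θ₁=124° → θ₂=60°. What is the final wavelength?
62.4962 pm

Apply Compton shift twice:

First scattering at θ₁ = 124°:
Δλ₁ = λ_C(1 - cos(124°))
Δλ₁ = 2.4263 × 1.5592
Δλ₁ = 3.7831 pm

After first scattering:
λ₁ = 57.5 + 3.7831 = 61.2831 pm

Second scattering at θ₂ = 60°:
Δλ₂ = λ_C(1 - cos(60°))
Δλ₂ = 2.4263 × 0.5000
Δλ₂ = 1.2132 pm

Final wavelength:
λ₂ = 61.2831 + 1.2132 = 62.4962 pm

Total shift: Δλ_total = 3.7831 + 1.2132 = 4.9962 pm

(Intermediate values are shown rounded; full precision is carried through to the final answer.)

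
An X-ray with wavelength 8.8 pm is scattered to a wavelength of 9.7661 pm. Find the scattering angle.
53.00°

First find the wavelength shift:
Δλ = λ' - λ = 9.7661 - 8.8 = 0.9661 pm

Using Δλ = λ_C(1 - cos θ), with λ_C = h/(m_e·c) ≈ 2.42631024 pm:
cos θ = 1 - Δλ/λ_C
cos θ = 1 - 0.9661/2.42631024
cos θ = 0.601823

θ = arccos(0.601823)
θ = 53.00°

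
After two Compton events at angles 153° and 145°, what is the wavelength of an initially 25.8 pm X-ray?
34.8020 pm

Apply Compton shift twice:

First scattering at θ₁ = 153°:
Δλ₁ = λ_C(1 - cos(153°))
Δλ₁ = 2.4263 × 1.8910
Δλ₁ = 4.5882 pm

After first scattering:
λ₁ = 25.8 + 4.5882 = 30.3882 pm

Second scattering at θ₂ = 145°:
Δλ₂ = λ_C(1 - cos(145°))
Δλ₂ = 2.4263 × 1.8192
Δλ₂ = 4.4138 pm

Final wavelength:
λ₂ = 30.3882 + 4.4138 = 34.8020 pm

Total shift: Δλ_total = 4.5882 + 4.4138 = 9.0020 pm

(Intermediate values are shown rounded; full precision is carried through to the final answer.)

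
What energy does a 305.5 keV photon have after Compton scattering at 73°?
214.6790 keV

First convert energy to wavelength:
λ = hc/E, with hc ≈ 1239.842 keV·pm (i.e. 1239.842 eV·nm)

For E = 305.5 keV = 305500 eV:
λ = 1239.842 keV·pm / 305.5 keV
λ = 4.0584 pm

Calculate the Compton shift:
Δλ = λ_C(1 - cos(73°)) = 2.4263 × 0.7076
Δλ = 1.7169 pm

Final wavelength:
λ' = 4.0584 + 1.7169 = 5.7753 pm

Final energy:
E' = hc/λ' = 1239.842 / 5.7753 = 214.6790 keV

(Intermediate values are shown rounded; full precision is carried through to the final answer.)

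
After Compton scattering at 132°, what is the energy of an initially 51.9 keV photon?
44.3769 keV

First convert energy to wavelength:
λ = hc/E, with hc ≈ 1239.842 keV·pm (i.e. 1239.842 eV·nm)

For E = 51.9 keV = 51900 eV:
λ = 1239.842 keV·pm / 51.9 keV
λ = 23.8891 pm

Calculate the Compton shift:
Δλ = λ_C(1 - cos(132°)) = 2.4263 × 1.6691
Δλ = 4.0498 pm

Final wavelength:
λ' = 23.8891 + 4.0498 = 27.9389 pm

Final energy:
E' = hc/λ' = 1239.842 / 27.9389 = 44.3769 keV

(Intermediate values are shown rounded; full precision is carried through to the final answer.)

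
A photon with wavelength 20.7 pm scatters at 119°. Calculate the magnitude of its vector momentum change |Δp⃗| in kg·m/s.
5.1130e-23 kg·m/s

Photon momentum magnitude is p = h/λ.

Initial momentum:
p₀ = h/λ = 6.6261e-34/2.0700e-11 = 3.2010e-23 kg·m/s

After scattering:
λ' = λ + Δλ = 20.7 + 3.6026 = 24.3026 pm
p' = h/λ' = 6.6261e-34/2.4303e-11 = 2.7265e-23 kg·m/s

Momentum is a vector; the scattered photon's direction makes angle θ = 119° with the incident direction. The magnitude of the vector change Δp⃗ = p⃗₀ − p⃗' is found from the law of cosines:
|Δp⃗|² = p₀² + p'² − 2p₀p'cos θ
|Δp⃗|² = (3.2010e-23)² + (2.7265e-23)² − 2·3.2010e-23·2.7265e-23·cos(119°)
|Δp⃗| = 5.1130e-23 kg·m/s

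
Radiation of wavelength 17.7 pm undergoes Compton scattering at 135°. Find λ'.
21.8420 pm

Using the Compton formula: λ' = λ + λ_C(1 − cos θ)

For θ = 135°, cos θ = -√2/2 (exact) ≈ -0.7071, so:
1 − cos 135° = 1 − (-√2/2) ≈ 1.7071

Δλ = λ_C × 1.7071 = 2.4263 × 1.7071 = 4.1420 pm

λ' = 17.7 + 4.1420 = 21.8420 pm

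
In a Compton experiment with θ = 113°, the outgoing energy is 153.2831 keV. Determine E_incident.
262.9999 keV

Convert final energy to wavelength (hc ≈ 1239.842 keV·pm):
λ' = hc/E' = 1239.842 / 153.2831 = 8.0886 pm

Calculate the Compton shift:
Δλ = λ_C(1 - cos(113°))
Δλ = 2.4263 × (1 - cos(113°))
Δλ = 3.3743 pm

Initial wavelength:
λ = λ' - Δλ = 8.0886 - 3.3743 = 4.7142 pm

Initial energy:
E = hc/λ = 1239.842 / 4.7142 = 262.9999 keV

(Intermediate values are shown rounded; full precision is carried through to the final answer.)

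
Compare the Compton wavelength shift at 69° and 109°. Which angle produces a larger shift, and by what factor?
109° produces the larger shift by a factor of 2.066

Calculate both shifts using Δλ = λ_C(1 - cos θ):

For θ₁ = 69°:
Δλ₁ = 2.4263 × (1 - cos(69°))
Δλ₁ = 2.4263 × 0.6416
Δλ₁ = 1.5568 pm

For θ₂ = 109°:
Δλ₂ = 2.4263 × (1 - cos(109°))
Δλ₂ = 2.4263 × 1.3256
Δλ₂ = 3.2162 pm

The 109° angle produces the larger shift.
Ratio: 3.2162/1.5568 = 2.066

(Intermediate values are shown rounded; full precision is carried through to the final answer.)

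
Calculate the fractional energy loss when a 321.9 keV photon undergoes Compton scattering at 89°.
0.3823 (or 38.23%)

Calculate initial and final photon energies:

Initial: E₀ = 321.9 keV → λ₀ = 3.8516 pm
Compton shift: Δλ = 2.3840 pm
Final wavelength: λ' = 6.2356 pm
Final energy: E' = 198.8328 keV

Fractional energy loss:
(E₀ - E')/E₀ = (321.9000 - 198.8328)/321.9000
= 123.0672/321.9000
= 0.3823
= 38.23%

(Intermediate values are shown rounded; full precision is carried through to the final answer.)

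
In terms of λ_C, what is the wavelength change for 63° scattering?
0.5460 λ_C

The Compton shift formula is:
Δλ = λ_C(1 - cos θ)

Dividing both sides by λ_C:
Δλ/λ_C = 1 - cos θ

For θ = 63°:
Δλ/λ_C = 1 - cos(63°)
Δλ/λ_C = 1 - 0.4540
Δλ/λ_C = 0.5460

This means the shift is 0.5460 × λ_C = 1.3248 pm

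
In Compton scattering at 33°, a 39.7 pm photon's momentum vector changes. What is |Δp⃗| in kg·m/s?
9.4356e-24 kg·m/s

Photon momentum magnitude is p = h/λ.

Initial momentum:
p₀ = h/λ = 6.6261e-34/3.9700e-11 = 1.6690e-23 kg·m/s

After scattering:
λ' = λ + Δλ = 39.7 + 0.3914 = 40.0914 pm
p' = h/λ' = 6.6261e-34/4.0091e-11 = 1.6527e-23 kg·m/s

Momentum is a vector; the scattered photon's direction makes angle θ = 33° with the incident direction. The magnitude of the vector change Δp⃗ = p⃗₀ − p⃗' is found from the law of cosines:
|Δp⃗|² = p₀² + p'² − 2p₀p'cos θ
|Δp⃗|² = (1.6690e-23)² + (1.6527e-23)² − 2·1.6690e-23·1.6527e-23·cos(33°)
|Δp⃗| = 9.4356e-24 kg·m/s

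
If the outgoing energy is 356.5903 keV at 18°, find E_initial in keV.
369.2000 keV

Convert final energy to wavelength (hc ≈ 1239.842 keV·pm):
λ' = hc/E' = 1239.842 / 356.5903 = 3.4769 pm

Calculate the Compton shift:
Δλ = λ_C(1 - cos(18°))
Δλ = 2.4263 × (1 - cos(18°))
Δλ = 0.1188 pm

Initial wavelength:
λ = λ' - Δλ = 3.4769 - 0.1188 = 3.3582 pm

Initial energy:
E = hc/λ = 1239.842 / 3.3582 = 369.2000 keV

(Intermediate values are shown rounded; full precision is carried through to the final answer.)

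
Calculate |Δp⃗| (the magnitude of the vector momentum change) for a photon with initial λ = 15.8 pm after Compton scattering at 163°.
7.3385e-23 kg·m/s

Photon momentum magnitude is p = h/λ.

Initial momentum:
p₀ = h/λ = 6.6261e-34/1.5800e-11 = 4.1937e-23 kg·m/s

After scattering:
λ' = λ + Δλ = 15.8 + 4.7466 = 20.5466 pm
p' = h/λ' = 6.6261e-34/2.0547e-11 = 3.2249e-23 kg·m/s

Momentum is a vector; the scattered photon's direction makes angle θ = 163° with the incident direction. The magnitude of the vector change Δp⃗ = p⃗₀ − p⃗' is found from the law of cosines:
|Δp⃗|² = p₀² + p'² − 2p₀p'cos θ
|Δp⃗|² = (4.1937e-23)² + (3.2249e-23)² − 2·4.1937e-23·3.2249e-23·cos(163°)
|Δp⃗| = 7.3385e-23 kg·m/s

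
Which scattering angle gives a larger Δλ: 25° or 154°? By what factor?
154° produces the larger shift by a factor of 20.266

Calculate both shifts using Δλ = λ_C(1 - cos θ):

For θ₁ = 25°:
Δλ₁ = 2.4263 × (1 - cos(25°))
Δλ₁ = 2.4263 × 0.0937
Δλ₁ = 0.2273 pm

For θ₂ = 154°:
Δλ₂ = 2.4263 × (1 - cos(154°))
Δλ₂ = 2.4263 × 1.8988
Δλ₂ = 4.6071 pm

The 154° angle produces the larger shift.
Ratio: 4.6071/0.2273 = 20.266

(Intermediate values are shown rounded; full precision is carried through to the final answer.)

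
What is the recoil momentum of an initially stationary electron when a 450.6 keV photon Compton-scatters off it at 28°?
1.1320e-22 kg·m/s

The electron is initially at rest, so by conservation of momentum:
p⃗_e = p⃗₀ − p⃗'  (incident photon momentum minus scattered photon momentum)

Photon momentum magnitudes (p = h/λ = E/c):
λ₀ = hc/E₀ = 2.7515 pm → p₀ = h/λ₀ = 2.4081e-22 kg·m/s
Δλ = λ_C(1 − cos 28°) = 0.2840 pm
λ' = 3.0355 pm → p' = h/λ' = 2.1828e-22 kg·m/s

The scattered photon makes angle θ = 28° with the incident direction, so by the law of cosines:
|p⃗_e|² = p₀² + p'² − 2p₀p'cos θ
|p⃗_e|² = (2.4081e-22)² + (2.1828e-22)² − 2·2.4081e-22·2.1828e-22·cos(28°)
|p⃗_e| = 1.1320e-22 kg·m/s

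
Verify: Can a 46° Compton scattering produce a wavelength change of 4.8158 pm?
No, inconsistent

Calculate the expected shift for θ = 46°:

Δλ_expected = λ_C(1 - cos(46°))
Δλ_expected = 2.4263 × (1 - cos(46°))
Δλ_expected = 2.4263 × 0.3053
Δλ_expected = 0.7409 pm

Given shift: 4.8158 pm
Expected shift: 0.7409 pm
Difference: 4.0749 pm

The values do not match. The given shift corresponds to θ ≈ 170.0°, not 46°.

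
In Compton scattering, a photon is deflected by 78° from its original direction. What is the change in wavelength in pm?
1.9219 pm

Using the Compton scattering formula:
Δλ = λ_C(1 - cos θ)

where λ_C = h/(m_e·c) ≈ 2.4263 pm is the Compton wavelength of an electron.

For θ = 78°:
cos(78°) = 0.2079
1 - cos(78°) = 0.7921

Δλ = 2.4263 × 0.7921
Δλ = 1.9219 pm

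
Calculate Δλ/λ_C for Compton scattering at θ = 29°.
0.1254 λ_C

The Compton shift formula is:
Δλ = λ_C(1 - cos θ)

Dividing both sides by λ_C:
Δλ/λ_C = 1 - cos θ

For θ = 29°:
Δλ/λ_C = 1 - cos(29°)
Δλ/λ_C = 1 - 0.8746
Δλ/λ_C = 0.1254

This means the shift is 0.1254 × λ_C = 0.3042 pm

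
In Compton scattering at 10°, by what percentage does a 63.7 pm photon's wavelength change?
0.0579%

Calculate the Compton shift:
Δλ = λ_C(1 - cos(10°))
Δλ = 2.4263 × (1 - cos(10°))
Δλ = 2.4263 × 0.0152
Δλ = 0.0369 pm

Percentage change:
(Δλ/λ₀) × 100 = (0.0369/63.7) × 100
= 0.0579%

(Intermediate values are shown rounded; full precision is carried through to the final answer.)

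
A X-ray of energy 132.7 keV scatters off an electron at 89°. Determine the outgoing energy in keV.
105.7240 keV

First convert energy to wavelength:
λ = hc/E, with hc ≈ 1239.842 keV·pm (i.e. 1239.842 eV·nm)

For E = 132.7 keV = 132700 eV:
λ = 1239.842 keV·pm / 132.7 keV
λ = 9.3432 pm

Calculate the Compton shift:
Δλ = λ_C(1 - cos(89°)) = 2.4263 × 0.9825
Δλ = 2.3840 pm

Final wavelength:
λ' = 9.3432 + 2.3840 = 11.7272 pm

Final energy:
E' = hc/λ' = 1239.842 / 11.7272 = 105.7240 keV

(Intermediate values are shown rounded; full precision is carried through to the final answer.)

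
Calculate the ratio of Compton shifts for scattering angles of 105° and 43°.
105° produces the larger shift by a factor of 4.686

Calculate both shifts using Δλ = λ_C(1 - cos θ):

For θ₁ = 43°:
Δλ₁ = 2.4263 × (1 - cos(43°))
Δλ₁ = 2.4263 × 0.2686
Δλ₁ = 0.6518 pm

For θ₂ = 105°:
Δλ₂ = 2.4263 × (1 - cos(105°))
Δλ₂ = 2.4263 × 1.2588
Δλ₂ = 3.0543 pm

The 105° angle produces the larger shift.
Ratio: 3.0543/0.6518 = 4.686

(Intermediate values are shown rounded; full precision is carried through to the final answer.)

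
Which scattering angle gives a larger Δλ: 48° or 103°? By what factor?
103° produces the larger shift by a factor of 3.702

Calculate both shifts using Δλ = λ_C(1 - cos θ):

For θ₁ = 48°:
Δλ₁ = 2.4263 × (1 - cos(48°))
Δλ₁ = 2.4263 × 0.3309
Δλ₁ = 0.8028 pm

For θ₂ = 103°:
Δλ₂ = 2.4263 × (1 - cos(103°))
Δλ₂ = 2.4263 × 1.2250
Δλ₂ = 2.9721 pm

The 103° angle produces the larger shift.
Ratio: 2.9721/0.8028 = 3.702

(Intermediate values are shown rounded; full precision is carried through to the final answer.)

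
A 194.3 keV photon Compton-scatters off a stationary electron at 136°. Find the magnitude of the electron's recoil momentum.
1.5526e-22 kg·m/s

The electron is initially at rest, so by conservation of momentum:
p⃗_e = p⃗₀ − p⃗'  (incident photon momentum minus scattered photon momentum)

Photon momentum magnitudes (p = h/λ = E/c):
λ₀ = hc/E₀ = 6.3811 pm → p₀ = h/λ₀ = 1.0384e-22 kg·m/s
Δλ = λ_C(1 − cos 136°) = 4.1717 pm
λ' = 10.5527 pm → p' = h/λ' = 6.2790e-23 kg·m/s

The scattered photon makes angle θ = 136° with the incident direction, so by the law of cosines:
|p⃗_e|² = p₀² + p'² − 2p₀p'cos θ
|p⃗_e|² = (1.0384e-22)² + (6.2790e-23)² − 2·1.0384e-22·6.2790e-23·cos(136°)
|p⃗_e| = 1.5526e-22 kg·m/s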